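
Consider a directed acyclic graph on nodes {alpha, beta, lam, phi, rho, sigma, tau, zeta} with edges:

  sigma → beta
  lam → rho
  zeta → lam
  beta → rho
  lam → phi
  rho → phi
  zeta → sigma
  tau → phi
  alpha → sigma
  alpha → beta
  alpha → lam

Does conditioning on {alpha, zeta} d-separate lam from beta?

Yes

There are 6 undirected paths between lam and beta; checking each against the conditioning set {alpha, zeta}:
Path 1: lam ← alpha → beta
  alpha is a fork here and alpha is conditioned on, so the path is blocked at alpha.
Path 2: lam ← alpha → sigma → beta
  alpha is a fork here and alpha is conditioned on, so the path is blocked at alpha.
Path 3: lam → rho ← beta
  rho is a collider here and neither rho nor any of its descendants is conditioned on, so the collider stays closed — the path is blocked at rho.
Path 4: lam → phi ← rho ← beta
  phi is a collider here and neither phi nor any of its descendants is conditioned on, so the collider stays closed — the path is blocked at phi.
Path 5: lam ← zeta → sigma ← alpha → beta
  zeta is a fork here and zeta is conditioned on, so the path is blocked at zeta.
Path 6: lam ← zeta → sigma → beta
  zeta is a fork here and zeta is conditioned on, so the path is blocked at zeta.
Every path is blocked, so lam and beta are d-separated given {alpha, zeta}.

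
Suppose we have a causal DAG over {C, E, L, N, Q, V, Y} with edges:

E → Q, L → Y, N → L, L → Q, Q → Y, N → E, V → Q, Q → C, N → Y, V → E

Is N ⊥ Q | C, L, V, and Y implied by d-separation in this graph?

No — N and Q are not d-separated given {C, L, V, Y}.

There are 6 undirected paths between N and Q; checking each against the conditioning set {C, L, V, Y}:
Path 1: N → Y ← L → Q
  L is a fork here and L is conditioned on, so the path is blocked at L.
Path 2: N → Y ← Q
  Y is a collider and Y is conditioned on, which opens it — no node blocks this path, so it is active.
Path 3: N → E → Q
  E is a chain and E is not conditioned on — no node blocks this path, so it is active.
Path 4: N → E ← V → Q
  V is a fork here and V is conditioned on, so the path is blocked at V.
Path 5: N → L → Y ← Q
  L is a chain here and L is conditioned on, so the path is blocked at L.
Path 6: N → L → Q
  L is a chain here and L is conditioned on, so the path is blocked at L.
Since the path N → Y ← Q is active, N and Q are not d-separated given {C, L, V, Y}.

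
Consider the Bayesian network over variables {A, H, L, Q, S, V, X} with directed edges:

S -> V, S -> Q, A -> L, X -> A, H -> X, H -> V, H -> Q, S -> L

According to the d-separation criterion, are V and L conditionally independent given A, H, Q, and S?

Yes — V and L are d-separated given {A, H, Q, S}.

4 paths connect V and L; each must be blocked for d-separation to hold:
Path 1: V ← S → Q ← H → X → A → L
  S is a fork here and S is conditioned on, so the path is blocked at S.
Path 2: V ← S → L
  S is a fork here and S is conditioned on, so the path is blocked at S.
Path 3: V ← H → X → A → L
  H is a fork here and H is conditioned on, so the path is blocked at H.
Path 4: V ← H → Q ← S → L
  H is a fork here and H is conditioned on, so the path is blocked at H.
Every path is blocked, so V and L are d-separated given {A, H, Q, S}.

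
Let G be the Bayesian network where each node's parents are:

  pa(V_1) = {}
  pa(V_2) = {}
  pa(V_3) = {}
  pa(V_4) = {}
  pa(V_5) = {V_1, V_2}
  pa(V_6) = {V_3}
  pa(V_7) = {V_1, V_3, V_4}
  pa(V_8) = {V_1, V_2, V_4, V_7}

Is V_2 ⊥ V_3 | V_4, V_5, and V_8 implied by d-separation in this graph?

There are 6 undirected paths between V_2 and V_3; checking each against the conditioning set {V_4, V_5, V_8}:
Path 1: V_2 → V_8 ← V_4 → V_7 ← V_3
  V_4 is a fork here and V_4 is conditioned on, so the path is blocked at V_4.
Path 2: V_2 → V_8 ← V_7 ← V_3
  V_8 is a collider and V_8 is conditioned on, which opens it; V_7 is a chain and V_7 is not conditioned on — no node blocks this path, so it is active.
Path 3: V_2 → V_8 ← V_1 → V_7 ← V_3
  V_8 is a collider and V_8 is conditioned on, which opens it; V_1 is a fork and V_1 is not conditioned on; V_7 is a collider and its descendant V_8 is conditioned on, which opens it — no node blocks this path, so it is active.
Path 4: V_2 → V_5 ← V_1 → V_7 ← V_3
  V_5 is a collider and V_5 is conditioned on, which opens it; V_1 is a fork and V_1 is not conditioned on; V_7 is a collider and its descendant V_8 is conditioned on, which opens it — no node blocks this path, so it is active.
Path 5: V_2 → V_5 ← V_1 → V_8 ← V_4 → V_7 ← V_3
  V_4 is a fork here and V_4 is conditioned on, so the path is blocked at V_4.
Path 6: V_2 → V_5 ← V_1 → V_8 ← V_7 ← V_3
  V_5 is a collider and V_5 is conditioned on, which opens it; V_1 is a fork and V_1 is not conditioned on; V_8 is a collider and V_8 is conditioned on, which opens it; V_7 is a chain and V_7 is not conditioned on — no node blocks this path, so it is active.
Because an active path exists, V_2 and V_3 are not d-separated.

No — V_2 and V_3 are not d-separated given {V_4, V_5, V_8}.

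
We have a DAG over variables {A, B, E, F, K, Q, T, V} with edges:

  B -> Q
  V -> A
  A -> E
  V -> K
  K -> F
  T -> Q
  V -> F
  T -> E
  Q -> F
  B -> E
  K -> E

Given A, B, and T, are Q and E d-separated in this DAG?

We examine all 6 paths between Q and E:
Path 1: Q ← T → E
  T is a fork here and T is conditioned on, so the path is blocked at T.
Path 2: Q ← B → E
  B is a fork here and B is conditioned on, so the path is blocked at B.
Path 3: Q → F ← V → A → E
  F is a collider here and neither F nor any of its descendants is conditioned on, so the collider stays closed — the path is blocked at F.
Path 4: Q → F ← V → K → E
  F is a collider here and neither F nor any of its descendants is conditioned on, so the collider stays closed — the path is blocked at F.
Path 5: Q → F ← K → E
  F is a collider here and neither F nor any of its descendants is conditioned on, so the collider stays closed — the path is blocked at F.
Path 6: Q → F ← K ← V → A → E
  F is a collider here and neither F nor any of its descendants is conditioned on, so the collider stays closed — the path is blocked at F.
All paths are blocked; Q ⊥ E | {A, B, T} holds.

Yes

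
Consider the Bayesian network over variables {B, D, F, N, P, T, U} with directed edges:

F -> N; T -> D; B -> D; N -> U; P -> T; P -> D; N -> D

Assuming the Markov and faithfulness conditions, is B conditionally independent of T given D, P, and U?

No

There are 2 undirected paths between B and T; checking each against the conditioning set {D, P, U}:
Path 1: B → D ← P → T
  P is a fork here and P is conditioned on, so the path is blocked at P.
Path 2: B → D ← T
  D is a collider and D is conditioned on, which opens it — no node blocks this path, so it is active.
Because an active path exists, B and T are not d-separated.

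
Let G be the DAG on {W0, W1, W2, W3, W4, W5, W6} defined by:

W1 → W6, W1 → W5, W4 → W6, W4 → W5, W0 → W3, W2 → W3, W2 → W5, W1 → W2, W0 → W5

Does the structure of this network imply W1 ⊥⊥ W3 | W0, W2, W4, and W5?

Yes

We examine all 6 paths between W1 and W3:
Path 1: W1 → W2 → W3
  W2 is a chain here and W2 is conditioned on, so the path is blocked at W2.
Path 2: W1 → W2 → W5 ← W0 → W3
  W2 is a chain here and W2 is conditioned on, so the path is blocked at W2.
Path 3: W1 → W6 ← W4 → W5 ← W0 → W3
  W6 is a collider here and neither W6 nor any of its descendants is conditioned on, so the collider stays closed — the path is blocked at W6.
Path 4: W1 → W6 ← W4 → W5 ← W2 → W3
  W6 is a collider here and neither W6 nor any of its descendants is conditioned on, so the collider stays closed — the path is blocked at W6.
Path 5: W1 → W5 ← W0 → W3
  W0 is a fork here and W0 is conditioned on, so the path is blocked at W0.
Path 6: W1 → W5 ← W2 → W3
  W2 is a fork here and W2 is conditioned on, so the path is blocked at W2.
Every path is blocked, so W1 and W3 are d-separated given {W0, W2, W4, W5}.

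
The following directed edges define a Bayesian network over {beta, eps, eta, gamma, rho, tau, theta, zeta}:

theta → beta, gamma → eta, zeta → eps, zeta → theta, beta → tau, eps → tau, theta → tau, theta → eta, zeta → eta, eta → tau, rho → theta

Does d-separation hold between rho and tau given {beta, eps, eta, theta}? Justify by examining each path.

There are 6 undirected paths between rho and tau; checking each against the conditioning set {beta, eps, eta, theta}:
Path 1: rho → theta → beta → tau
  theta is a chain here and theta is conditioned on, so the path is blocked at theta.
Path 2: rho → theta → eta → tau
  theta is a chain here and theta is conditioned on, so the path is blocked at theta.
Path 3: rho → theta → eta ← zeta → eps → tau
  theta is a chain here and theta is conditioned on, so the path is blocked at theta.
Path 4: rho → theta → tau
  theta is a chain here and theta is conditioned on, so the path is blocked at theta.
Path 5: rho → theta ← zeta → eps → tau
  eps is a chain here and eps is conditioned on, so the path is blocked at eps.
Path 6: rho → theta ← zeta → eta → tau
  eta is a chain here and eta is conditioned on, so the path is blocked at eta.
Since every path is blocked, d-separation holds.

Yes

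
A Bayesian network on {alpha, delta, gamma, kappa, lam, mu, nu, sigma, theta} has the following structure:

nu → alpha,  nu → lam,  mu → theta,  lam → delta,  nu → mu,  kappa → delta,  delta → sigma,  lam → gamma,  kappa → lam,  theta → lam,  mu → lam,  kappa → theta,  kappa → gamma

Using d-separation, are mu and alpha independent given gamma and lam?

No — mu and alpha are not d-separated given {gamma, lam}.

6 paths connect mu and alpha; each must be blocked for d-separation to hold:
Path 1: mu → theta → lam ← nu → alpha
  theta is a chain and theta is not conditioned on; lam is a collider and lam is conditioned on, which opens it; nu is a fork and nu is not conditioned on — no node blocks this path, so it is active.
Path 2: mu → theta ← kappa → delta ← lam ← nu → alpha
  delta is a collider here and neither delta nor any of its descendants is conditioned on, so the collider stays closed — the path is blocked at delta.
Path 3: mu → theta ← kappa → gamma ← lam ← nu → alpha
  lam is a chain here and lam is conditioned on, so the path is blocked at lam.
Path 4: mu → theta ← kappa → lam ← nu → alpha
  theta is a collider and its descendant gamma is conditioned on, which opens it; kappa is a fork and kappa is not conditioned on; lam is a collider and lam is conditioned on, which opens it; nu is a fork and nu is not conditioned on — no node blocks this path, so it is active.
Path 5: mu ← nu → alpha
  nu is a fork and nu is not conditioned on — no node blocks this path, so it is active.
Path 6: mu → lam ← nu → alpha
  lam is a collider and lam is conditioned on, which opens it; nu is a fork and nu is not conditioned on — no node blocks this path, so it is active.
At least one path is unblocked, so d-separation fails.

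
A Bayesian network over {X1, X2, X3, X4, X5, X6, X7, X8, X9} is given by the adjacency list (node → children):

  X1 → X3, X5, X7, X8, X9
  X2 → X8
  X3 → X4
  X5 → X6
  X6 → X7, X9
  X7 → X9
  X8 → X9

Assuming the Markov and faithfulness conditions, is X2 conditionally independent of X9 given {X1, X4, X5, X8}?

6 paths connect X2 and X9; each must be blocked for d-separation to hold:
Path 1: X2 → X8 ← X1 → X7 ← X6 → X9
  X1 is a fork here and X1 is conditioned on, so the path is blocked at X1.
Path 2: X2 → X8 ← X1 → X7 → X9
  X1 is a fork here and X1 is conditioned on, so the path is blocked at X1.
Path 3: X2 → X8 ← X1 → X5 → X6 → X7 → X9
  X1 is a fork here and X1 is conditioned on, so the path is blocked at X1.
Path 4: X2 → X8 ← X1 → X5 → X6 → X9
  X1 is a fork here and X1 is conditioned on, so the path is blocked at X1.
Path 5: X2 → X8 ← X1 → X9
  X1 is a fork here and X1 is conditioned on, so the path is blocked at X1.
Path 6: X2 → X8 → X9
  X8 is a chain here and X8 is conditioned on, so the path is blocked at X8.
Every path is blocked, so X2 and X9 are d-separated given {X1, X4, X5, X8}.

Yes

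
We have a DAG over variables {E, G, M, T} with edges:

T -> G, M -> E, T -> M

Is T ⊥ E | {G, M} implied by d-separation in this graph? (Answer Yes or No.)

The only undirected path from T to E is:
Path 1: T → M → E
  M is a chain here and M is conditioned on, so the path is blocked at M.
Every path is blocked, so T and E are d-separated given {G, M}.

Yes — T and E are d-separated given {G, M}.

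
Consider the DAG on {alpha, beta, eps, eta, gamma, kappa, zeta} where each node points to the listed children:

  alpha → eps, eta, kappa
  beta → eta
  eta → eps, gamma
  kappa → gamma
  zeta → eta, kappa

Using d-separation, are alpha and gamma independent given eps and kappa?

No — alpha and gamma are not d-separated given {eps, kappa}.

We examine all 6 paths between alpha and gamma:
Path 1: alpha → eta ← zeta → kappa → gamma
  kappa is a chain here and kappa is conditioned on, so the path is blocked at kappa.
Path 2: alpha → eta → gamma
  eta is a chain and eta is not conditioned on — no node blocks this path, so it is active.
Path 3: alpha → kappa ← zeta → eta → gamma
  kappa is a collider and kappa is conditioned on, which opens it; zeta is a fork and zeta is not conditioned on; eta is a chain and eta is not conditioned on — no node blocks this path, so it is active.
Path 4: alpha → kappa → gamma
  kappa is a chain here and kappa is conditioned on, so the path is blocked at kappa.
Path 5: alpha → eps ← eta ← zeta → kappa → gamma
  kappa is a chain here and kappa is conditioned on, so the path is blocked at kappa.
Path 6: alpha → eps ← eta → gamma
  eps is a collider and eps is conditioned on, which opens it; eta is a fork and eta is not conditioned on — no node blocks this path, so it is active.
At least one path is unblocked, so d-separation fails.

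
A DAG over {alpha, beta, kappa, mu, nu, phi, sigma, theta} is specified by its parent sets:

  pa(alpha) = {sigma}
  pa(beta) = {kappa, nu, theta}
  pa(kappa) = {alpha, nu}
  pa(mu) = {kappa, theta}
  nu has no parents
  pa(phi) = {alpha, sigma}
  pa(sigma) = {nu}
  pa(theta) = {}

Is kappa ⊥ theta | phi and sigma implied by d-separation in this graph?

Yes

Enumerating the 5 paths from kappa to theta and testing each for blocking by {phi, sigma}:
Path 1: kappa ← nu → beta ← theta
  beta is a collider here and neither beta nor any of its descendants is conditioned on, so the collider stays closed — the path is blocked at beta.
Path 2: kappa ← alpha ← sigma ← nu → beta ← theta
  sigma is a chain here and sigma is conditioned on, so the path is blocked at sigma.
Path 3: kappa ← alpha → phi ← sigma ← nu → beta ← theta
  sigma is a chain here and sigma is conditioned on, so the path is blocked at sigma.
Path 4: kappa → beta ← theta
  beta is a collider here and neither beta nor any of its descendants is conditioned on, so the collider stays closed — the path is blocked at beta.
Path 5: kappa → mu ← theta
  mu is a collider here and neither mu nor any of its descendants is conditioned on, so the collider stays closed — the path is blocked at mu.
Since every path is blocked, d-separation holds.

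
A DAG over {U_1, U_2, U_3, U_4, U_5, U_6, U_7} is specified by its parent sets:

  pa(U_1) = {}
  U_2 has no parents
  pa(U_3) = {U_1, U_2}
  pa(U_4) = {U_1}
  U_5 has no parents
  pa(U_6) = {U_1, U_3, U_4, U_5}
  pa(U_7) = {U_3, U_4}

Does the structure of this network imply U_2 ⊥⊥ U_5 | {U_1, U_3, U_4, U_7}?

Yes — U_2 and U_5 are d-separated given {U_1, U_3, U_4, U_7}.

There are 5 undirected paths between U_2 and U_5; checking each against the conditioning set {U_1, U_3, U_4, U_7}:
Path 1: U_2 → U_3 → U_6 ← U_5
  U_3 is a chain here and U_3 is conditioned on, so the path is blocked at U_3.
Path 2: U_2 → U_3 → U_7 ← U_4 → U_6 ← U_5
  U_3 is a chain here and U_3 is conditioned on, so the path is blocked at U_3.
Path 3: U_2 → U_3 → U_7 ← U_4 ← U_1 → U_6 ← U_5
  U_3 is a chain here and U_3 is conditioned on, so the path is blocked at U_3.
Path 4: U_2 → U_3 ← U_1 → U_4 → U_6 ← U_5
  U_1 is a fork here and U_1 is conditioned on, so the path is blocked at U_1.
Path 5: U_2 → U_3 ← U_1 → U_6 ← U_5
  U_1 is a fork here and U_1 is conditioned on, so the path is blocked at U_1.
Every path is blocked, so U_2 and U_5 are d-separated given {U_1, U_3, U_4, U_7}.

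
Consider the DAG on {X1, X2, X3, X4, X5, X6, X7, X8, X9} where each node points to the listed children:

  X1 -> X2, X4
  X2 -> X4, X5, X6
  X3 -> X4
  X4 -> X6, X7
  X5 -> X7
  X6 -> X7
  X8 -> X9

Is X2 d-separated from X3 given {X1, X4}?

There are 6 undirected paths between X2 and X3; checking each against the conditioning set {X1, X4}:
Path 1: X2 → X4 ← X3
  X4 is a collider and X4 is conditioned on, which opens it — no node blocks this path, so it is active.
Path 2: X2 → X5 → X7 ← X4 ← X3
  X7 is a collider here and neither X7 nor any of its descendants is conditioned on, so the collider stays closed — the path is blocked at X7.
Path 3: X2 → X5 → X7 ← X6 ← X4 ← X3
  X7 is a collider here and neither X7 nor any of its descendants is conditioned on, so the collider stays closed — the path is blocked at X7.
Path 4: X2 ← X1 → X4 ← X3
  X1 is a fork here and X1 is conditioned on, so the path is blocked at X1.
Path 5: X2 → X6 ← X4 ← X3
  X6 is a collider here and neither X6 nor any of its descendants is conditioned on, so the collider stays closed — the path is blocked at X6.
Path 6: X2 → X6 → X7 ← X4 ← X3
  X7 is a collider here and neither X7 nor any of its descendants is conditioned on, so the collider stays closed — the path is blocked at X7.
Since the path X2 → X4 ← X3 is active, X2 and X3 are not d-separated given {X1, X4}.

No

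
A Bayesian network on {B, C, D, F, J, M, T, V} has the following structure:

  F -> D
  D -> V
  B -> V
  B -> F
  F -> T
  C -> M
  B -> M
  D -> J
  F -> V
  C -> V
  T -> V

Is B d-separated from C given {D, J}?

5 paths connect B and C; each must be blocked for d-separation to hold:
Path 1: B → F → T → V ← C
  V is a collider here and neither V nor any of its descendants is conditioned on, so the collider stays closed — the path is blocked at V.
Path 2: B → F → D → V ← C
  D is a chain here and D is conditioned on, so the path is blocked at D.
Path 3: B → F → V ← C
  V is a collider here and neither V nor any of its descendants is conditioned on, so the collider stays closed — the path is blocked at V.
Path 4: B → M ← C
  M is a collider here and neither M nor any of its descendants is conditioned on, so the collider stays closed — the path is blocked at M.
Path 5: B → V ← C
  V is a collider here and neither V nor any of its descendants is conditioned on, so the collider stays closed — the path is blocked at V.
Since every path is blocked, d-separation holds.

Yes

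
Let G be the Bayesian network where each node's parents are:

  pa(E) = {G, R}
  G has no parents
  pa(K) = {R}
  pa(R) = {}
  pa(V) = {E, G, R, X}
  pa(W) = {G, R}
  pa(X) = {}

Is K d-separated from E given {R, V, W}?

Enumerating the 5 paths from K to E and testing each for blocking by {R, V, W}:
Path 1: K ← R → E
  R is a fork here and R is conditioned on, so the path is blocked at R.
Path 2: K ← R → W ← G → E
  R is a fork here and R is conditioned on, so the path is blocked at R.
Path 3: K ← R → W ← G → V ← E
  R is a fork here and R is conditioned on, so the path is blocked at R.
Path 4: K ← R → V ← E
  R is a fork here and R is conditioned on, so the path is blocked at R.
Path 5: K ← R → V ← G → E
  R is a fork here and R is conditioned on, so the path is blocked at R.
All paths are blocked; K ⊥ E | {R, V, W} holds.

Yes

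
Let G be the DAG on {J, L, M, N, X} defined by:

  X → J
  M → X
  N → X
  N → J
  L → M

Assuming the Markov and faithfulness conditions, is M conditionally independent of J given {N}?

No

Enumerating the 2 paths from M to J and testing each for blocking by {N}:
Path 1: M → X ← N → J
  X is a collider here and neither X nor any of its descendants is conditioned on, so the collider stays closed — the path is blocked at X.
Path 2: M → X → J
  X is a chain and X is not conditioned on — no node blocks this path, so it is active.
Because an active path exists, M and J are not d-separated.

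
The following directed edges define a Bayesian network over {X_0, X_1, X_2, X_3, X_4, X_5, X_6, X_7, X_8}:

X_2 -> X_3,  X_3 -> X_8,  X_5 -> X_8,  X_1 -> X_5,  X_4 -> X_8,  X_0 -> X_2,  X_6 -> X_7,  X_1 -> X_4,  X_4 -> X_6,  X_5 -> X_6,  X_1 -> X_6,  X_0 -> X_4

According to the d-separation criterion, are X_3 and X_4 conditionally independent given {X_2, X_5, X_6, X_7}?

There are 6 undirected paths between X_3 and X_4; checking each against the conditioning set {X_2, X_5, X_6, X_7}:
Path 1: X_3 ← X_2 ← X_0 → X_4
  X_2 is a chain here and X_2 is conditioned on, so the path is blocked at X_2.
Path 2: X_3 → X_8 ← X_4
  X_8 is a collider here and neither X_8 nor any of its descendants is conditioned on, so the collider stays closed — the path is blocked at X_8.
Path 3: X_3 → X_8 ← X_5 ← X_1 → X_4
  X_8 is a collider here and neither X_8 nor any of its descendants is conditioned on, so the collider stays closed — the path is blocked at X_8.
Path 4: X_3 → X_8 ← X_5 ← X_1 → X_6 ← X_4
  X_8 is a collider here and neither X_8 nor any of its descendants is conditioned on, so the collider stays closed — the path is blocked at X_8.
Path 5: X_3 → X_8 ← X_5 → X_6 ← X_4
  X_8 is a collider here and neither X_8 nor any of its descendants is conditioned on, so the collider stays closed — the path is blocked at X_8.
Path 6: X_3 → X_8 ← X_5 → X_6 ← X_1 → X_4
  X_8 is a collider here and neither X_8 nor any of its descendants is conditioned on, so the collider stays closed — the path is blocked at X_8.
Since every path is blocked, d-separation holds.

Yes — X_3 and X_4 are d-separated given {X_2, X_5, X_6, X_7}.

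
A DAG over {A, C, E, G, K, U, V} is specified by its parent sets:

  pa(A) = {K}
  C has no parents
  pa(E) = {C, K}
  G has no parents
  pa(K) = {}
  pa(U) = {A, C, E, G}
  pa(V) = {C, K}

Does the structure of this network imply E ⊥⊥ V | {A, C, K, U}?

Enumerating the 6 paths from E to V and testing each for blocking by {A, C, K, U}:
  1. E ← K → V — K:fork[blocks] ⇒ blocked
  2. E ← K → A → U ← C → V — K:fork[blocks]; A:chain[blocks]; U:collider[open]; C:fork[blocks] ⇒ blocked
  3. E ← C → V — C:fork[blocks] ⇒ blocked
  4. E ← C → U ← A ← K → V — C:fork[blocks]; U:collider[open]; A:chain[blocks]; K:fork[blocks] ⇒ blocked
  5. E → U ← C → V — U:collider[open]; C:fork[blocks] ⇒ blocked
  6. E → U ← A ← K → V — U:collider[open]; A:chain[blocks]; K:fork[blocks] ⇒ blocked
Since every path is blocked, d-separation holds.

Yes — E and V are d-separated given {A, C, K, U}.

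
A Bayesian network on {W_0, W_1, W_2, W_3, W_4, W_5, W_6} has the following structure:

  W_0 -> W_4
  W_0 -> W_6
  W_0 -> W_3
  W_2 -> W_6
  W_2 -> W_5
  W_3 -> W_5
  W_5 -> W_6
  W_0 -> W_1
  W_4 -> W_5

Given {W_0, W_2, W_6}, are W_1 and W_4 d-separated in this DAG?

Enumerating the 4 paths from W_1 to W_4 and testing each for blocking by {W_0, W_2, W_6}:
Path 1: W_1 ← W_0 → W_3 → W_5 ← W_4
  W_0 is a fork here and W_0 is conditioned on, so the path is blocked at W_0.
Path 2: W_1 ← W_0 → W_4
  W_0 is a fork here and W_0 is conditioned on, so the path is blocked at W_0.
Path 3: W_1 ← W_0 → W_6 ← W_5 ← W_4
  W_0 is a fork here and W_0 is conditioned on, so the path is blocked at W_0.
Path 4: W_1 ← W_0 → W_6 ← W_2 → W_5 ← W_4
  W_0 is a fork here and W_0 is conditioned on, so the path is blocked at W_0.
Since every path is blocked, d-separation holds.

Yes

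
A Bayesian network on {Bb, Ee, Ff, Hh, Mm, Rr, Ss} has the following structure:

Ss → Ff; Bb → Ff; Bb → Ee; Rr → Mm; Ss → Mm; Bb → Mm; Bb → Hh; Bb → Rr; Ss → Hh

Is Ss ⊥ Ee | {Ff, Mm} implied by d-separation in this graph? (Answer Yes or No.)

No — Ss and Ee are not d-separated given {Ff, Mm}.

There are 4 undirected paths between Ss and Ee; checking each against the conditioning set {Ff, Mm}:
Path 1: Ss → Mm ← Bb → Ee
  Mm is a collider and Mm is conditioned on, which opens it; Bb is a fork and Bb is not conditioned on — no node blocks this path, so it is active.
Path 2: Ss → Mm ← Rr ← Bb → Ee
  Mm is a collider and Mm is conditioned on, which opens it; Rr is a chain and Rr is not conditioned on; Bb is a fork and Bb is not conditioned on — no node blocks this path, so it is active.
Path 3: Ss → Hh ← Bb → Ee
  Hh is a collider here and neither Hh nor any of its descendants is conditioned on, so the collider stays closed — the path is blocked at Hh.
Path 4: Ss → Ff ← Bb → Ee
  Ff is a collider and Ff is conditioned on, which opens it; Bb is a fork and Bb is not conditioned on — no node blocks this path, so it is active.
Because an active path exists, Ss and Ee are not d-separated.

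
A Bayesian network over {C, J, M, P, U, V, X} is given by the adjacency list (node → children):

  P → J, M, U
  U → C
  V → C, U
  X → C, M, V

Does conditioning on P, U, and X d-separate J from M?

Yes

We examine all 5 paths between J and M:
Path 1: J ← P → M
  P is a fork here and P is conditioned on, so the path is blocked at P.
Path 2: J ← P → U → C ← V ← X → M
  P is a fork here and P is conditioned on, so the path is blocked at P.
Path 3: J ← P → U → C ← X → M
  P is a fork here and P is conditioned on, so the path is blocked at P.
Path 4: J ← P → U ← V → C ← X → M
  P is a fork here and P is conditioned on, so the path is blocked at P.
Path 5: J ← P → U ← V ← X → M
  P is a fork here and P is conditioned on, so the path is blocked at P.
All paths are blocked; J ⊥ M | {P, U, X} holds.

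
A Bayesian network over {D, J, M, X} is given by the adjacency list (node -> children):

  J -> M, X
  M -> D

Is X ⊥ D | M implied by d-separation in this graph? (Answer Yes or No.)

Yes — X and D are d-separated given {M}.

The only undirected path from X to D is:
Path 1: X ← J → M → D
  M is a chain here and M is conditioned on, so the path is blocked at M.
Since every path is blocked, d-separation holds.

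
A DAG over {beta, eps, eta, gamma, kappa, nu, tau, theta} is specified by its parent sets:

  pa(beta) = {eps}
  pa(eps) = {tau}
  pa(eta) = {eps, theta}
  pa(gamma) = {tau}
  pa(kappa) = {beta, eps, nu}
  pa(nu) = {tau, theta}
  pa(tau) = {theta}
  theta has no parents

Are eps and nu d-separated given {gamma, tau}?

There are 6 undirected paths between eps and nu; checking each against the conditioning set {gamma, tau}:
Path 1: eps → eta ← theta → tau → nu
  eta is a collider here and neither eta nor any of its descendants is conditioned on, so the collider stays closed — the path is blocked at eta.
Path 2: eps → eta ← theta → nu
  eta is a collider here and neither eta nor any of its descendants is conditioned on, so the collider stays closed — the path is blocked at eta.
Path 3: eps → beta → kappa ← nu
  kappa is a collider here and neither kappa nor any of its descendants is conditioned on, so the collider stays closed — the path is blocked at kappa.
Path 4: eps ← tau ← theta → nu
  tau is a chain here and tau is conditioned on, so the path is blocked at tau.
Path 5: eps ← tau → nu
  tau is a fork here and tau is conditioned on, so the path is blocked at tau.
Path 6: eps → kappa ← nu
  kappa is a collider here and neither kappa nor any of its descendants is conditioned on, so the collider stays closed — the path is blocked at kappa.
All paths are blocked; eps ⊥ nu | {gamma, tau} holds.

Yes — eps and nu are d-separated given {gamma, tau}.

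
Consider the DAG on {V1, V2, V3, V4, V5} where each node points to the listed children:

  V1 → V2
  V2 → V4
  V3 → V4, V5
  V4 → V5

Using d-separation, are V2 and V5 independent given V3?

There are 2 undirected paths between V2 and V5; checking each against the conditioning set {V3}:
Path 1: V2 → V4 → V5
  V4 is a chain and V4 is not conditioned on — no node blocks this path, so it is active.
Path 2: V2 → V4 ← V3 → V5
  V4 is a collider here and neither V4 nor any of its descendants is conditioned on, so the collider stays closed — the path is blocked at V4.
At least one path is unblocked, so d-separation fails.

No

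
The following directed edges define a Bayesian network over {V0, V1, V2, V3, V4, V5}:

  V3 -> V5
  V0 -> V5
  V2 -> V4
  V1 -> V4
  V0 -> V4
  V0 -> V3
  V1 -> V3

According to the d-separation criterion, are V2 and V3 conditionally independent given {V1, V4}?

No — V2 and V3 are not d-separated given {V1, V4}.

We examine all 3 paths between V2 and V3:
Path 1: V2 → V4 ← V0 → V5 ← V3
  V5 is a collider here and neither V5 nor any of its descendants is conditioned on, so the collider stays closed — the path is blocked at V5.
Path 2: V2 → V4 ← V0 → V3
  V4 is a collider and V4 is conditioned on, which opens it; V0 is a fork and V0 is not conditioned on — no node blocks this path, so it is active.
Path 3: V2 → V4 ← V1 → V3
  V1 is a fork here and V1 is conditioned on, so the path is blocked at V1.
Since the path V2 → V4 ← V0 → V3 is active, V2 and V3 are not d-separated given {V1, V4}.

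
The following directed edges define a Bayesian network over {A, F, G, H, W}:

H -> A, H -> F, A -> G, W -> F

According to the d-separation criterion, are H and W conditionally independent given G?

Only one path connects H and W:
  1. H → F ← W — F:collider[blocks] ⇒ blocked
All paths are blocked; H ⊥ W | {G} holds.

Yes — H and W are d-separated given {G}.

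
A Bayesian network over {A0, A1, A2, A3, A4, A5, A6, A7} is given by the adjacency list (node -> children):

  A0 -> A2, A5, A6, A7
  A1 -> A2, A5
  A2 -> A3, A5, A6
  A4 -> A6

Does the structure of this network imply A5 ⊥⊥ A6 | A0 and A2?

6 paths connect A5 and A6; each must be blocked for d-separation to hold:
  1. A5 ← A0 → A2 → A6 — A0:fork[blocks]; A2:chain[blocks] ⇒ blocked
  2. A5 ← A0 → A6 — A0:fork[blocks] ⇒ blocked
  3. A5 ← A2 ← A0 → A6 — A2:chain[blocks]; A0:fork[blocks] ⇒ blocked
  4. A5 ← A2 → A6 — A2:fork[blocks] ⇒ blocked
  5. A5 ← A1 → A2 ← A0 → A6 — A1:fork[open]; A2:collider[open]; A0:fork[blocks] ⇒ blocked
  6. A5 ← A1 → A2 → A6 — A1:fork[open]; A2:chain[blocks] ⇒ blocked
Every path is blocked, so A5 and A6 are d-separated given {A0, A2}.

Yes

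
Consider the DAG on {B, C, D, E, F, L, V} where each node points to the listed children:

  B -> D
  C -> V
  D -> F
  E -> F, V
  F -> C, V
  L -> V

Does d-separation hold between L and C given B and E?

Yes — L and C are d-separated given {B, E}.

Enumerating the 3 paths from L to C and testing each for blocking by {B, E}:
Path 1: L → V ← F → C
  V is a collider here and neither V nor any of its descendants is conditioned on, so the collider stays closed — the path is blocked at V.
Path 2: L → V ← E → F → C
  V is a collider here and neither V nor any of its descendants is conditioned on, so the collider stays closed — the path is blocked at V.
Path 3: L → V ← C
  V is a collider here and neither V nor any of its descendants is conditioned on, so the collider stays closed — the path is blocked at V.
All paths are blocked; L ⊥ C | {B, E} holds.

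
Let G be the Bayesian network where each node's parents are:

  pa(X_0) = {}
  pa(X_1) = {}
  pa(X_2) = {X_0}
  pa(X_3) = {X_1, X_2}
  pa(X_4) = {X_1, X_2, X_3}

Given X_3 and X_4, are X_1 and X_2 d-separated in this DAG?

No

We examine all 4 paths between X_1 and X_2:
  1. X_1 → X_4 ← X_3 ← X_2 — X_4:collider[open]; X_3:chain[blocks] ⇒ blocked
  2. X_1 → X_4 ← X_2 — X_4:collider[open] ⇒ active
  3. X_1 → X_3 → X_4 ← X_2 — X_3:chain[blocks]; X_4:collider[open] ⇒ blocked
  4. X_1 → X_3 ← X_2 — X_3:collider[open] ⇒ active
Because an active path exists, X_1 and X_2 are not d-separated.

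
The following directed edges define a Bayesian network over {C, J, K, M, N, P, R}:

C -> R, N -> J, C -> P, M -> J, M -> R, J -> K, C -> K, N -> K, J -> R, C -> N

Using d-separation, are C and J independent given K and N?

No

There are 6 undirected paths between C and J; checking each against the conditioning set {K, N}:
Path 1: C → K ← N → J
  N is a fork here and N is conditioned on, so the path is blocked at N.
Path 2: C → K ← J
  K is a collider and K is conditioned on, which opens it — no node blocks this path, so it is active.
Path 3: C → N → K ← J
  N is a chain here and N is conditioned on, so the path is blocked at N.
Path 4: C → N → J
  N is a chain here and N is conditioned on, so the path is blocked at N.
Path 5: C → R ← M → J
  R is a collider here and neither R nor any of its descendants is conditioned on, so the collider stays closed — the path is blocked at R.
Path 6: C → R ← J
  R is a collider here and neither R nor any of its descendants is conditioned on, so the collider stays closed — the path is blocked at R.
Since the path C → K ← J is active, C and J are not d-separated given {K, N}.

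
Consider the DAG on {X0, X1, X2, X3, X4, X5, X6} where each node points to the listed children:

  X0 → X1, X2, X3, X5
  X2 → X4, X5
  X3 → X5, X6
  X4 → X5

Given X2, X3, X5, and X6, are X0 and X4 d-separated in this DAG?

6 paths connect X0 and X4; each must be blocked for d-separation to hold:
Path 1: X0 → X2 → X4
  X2 is a chain here and X2 is conditioned on, so the path is blocked at X2.
Path 2: X0 → X2 → X5 ← X4
  X2 is a chain here and X2 is conditioned on, so the path is blocked at X2.
Path 3: X0 → X3 → X5 ← X2 → X4
  X3 is a chain here and X3 is conditioned on, so the path is blocked at X3.
Path 4: X0 → X3 → X5 ← X4
  X3 is a chain here and X3 is conditioned on, so the path is blocked at X3.
Path 5: X0 → X5 ← X2 → X4
  X2 is a fork here and X2 is conditioned on, so the path is blocked at X2.
Path 6: X0 → X5 ← X4
  X5 is a collider and X5 is conditioned on, which opens it — no node blocks this path, so it is active.
Since the path X0 → X5 ← X4 is active, X0 and X4 are not d-separated given {X2, X3, X5, X6}.

No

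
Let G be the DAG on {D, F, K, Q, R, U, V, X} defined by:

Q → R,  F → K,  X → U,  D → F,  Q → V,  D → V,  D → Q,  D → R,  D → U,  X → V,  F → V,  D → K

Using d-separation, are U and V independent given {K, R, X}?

6 paths connect U and V; each must be blocked for d-separation to hold:
Path 1: U ← X → V
  X is a fork here and X is conditioned on, so the path is blocked at X.
Path 2: U ← D → R ← Q → V
  D is a fork and D is not conditioned on; R is a collider and R is conditioned on, which opens it; Q is a fork and Q is not conditioned on — no node blocks this path, so it is active.
Path 3: U ← D → F → V
  D is a fork and D is not conditioned on; F is a chain and F is not conditioned on — no node blocks this path, so it is active.
Path 4: U ← D → K ← F → V
  D is a fork and D is not conditioned on; K is a collider and K is conditioned on, which opens it; F is a fork and F is not conditioned on — no node blocks this path, so it is active.
Path 5: U ← D → Q → V
  D is a fork and D is not conditioned on; Q is a chain and Q is not conditioned on — no node blocks this path, so it is active.
Path 6: U ← D → V
  D is a fork and D is not conditioned on — no node blocks this path, so it is active.
Since the path U ← D → R ← Q → V is active, U and V are not d-separated given {K, R, X}.

No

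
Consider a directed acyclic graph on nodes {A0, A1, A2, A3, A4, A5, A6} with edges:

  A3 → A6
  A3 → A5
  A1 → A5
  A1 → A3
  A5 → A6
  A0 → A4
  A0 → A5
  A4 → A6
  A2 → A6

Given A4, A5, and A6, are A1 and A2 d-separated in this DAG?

No — A1 and A2 are not d-separated given {A4, A5, A6}.

There are 6 undirected paths between A1 and A2; checking each against the conditioning set {A4, A5, A6}:
  1. A1 → A5 → A6 ← A2 — A5:chain[blocks]; A6:collider[open] ⇒ blocked
  2. A1 → A5 ← A0 → A4 → A6 ← A2 — A5:collider[open]; A0:fork[open]; A4:chain[blocks]; A6:collider[open] ⇒ blocked
  3. A1 → A5 ← A3 → A6 ← A2 — A5:collider[open]; A3:fork[open]; A6:collider[open] ⇒ active
  4. A1 → A3 → A5 → A6 ← A2 — A3:chain[open]; A5:chain[blocks]; A6:collider[open] ⇒ blocked
  5. A1 → A3 → A5 ← A0 → A4 → A6 ← A2 — A3:chain[open]; A5:collider[open]; A0:fork[open]; A4:chain[blocks]; A6:collider[open] ⇒ blocked
  6. A1 → A3 → A6 ← A2 — A3:chain[open]; A6:collider[open] ⇒ active
Since the path A1 → A5 ← A3 → A6 ← A2 is active, A1 and A2 are not d-separated given {A4, A5, A6}.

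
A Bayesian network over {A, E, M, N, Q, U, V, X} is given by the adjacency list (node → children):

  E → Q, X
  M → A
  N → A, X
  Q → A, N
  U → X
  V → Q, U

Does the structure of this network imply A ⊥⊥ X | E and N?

No

There are 6 undirected paths between A and X; checking each against the conditioning set {E, N}:
Path 1: A ← N → X
  N is a fork here and N is conditioned on, so the path is blocked at N.
Path 2: A ← N ← Q ← E → X
  N is a chain here and N is conditioned on, so the path is blocked at N.
Path 3: A ← N ← Q ← V → U → X
  N is a chain here and N is conditioned on, so the path is blocked at N.
Path 4: A ← Q → N → X
  N is a chain here and N is conditioned on, so the path is blocked at N.
Path 5: A ← Q ← E → X
  E is a fork here and E is conditioned on, so the path is blocked at E.
Path 6: A ← Q ← V → U → X
  Q is a chain and Q is not conditioned on; V is a fork and V is not conditioned on; U is a chain and U is not conditioned on — no node blocks this path, so it is active.
At least one path is unblocked, so d-separation fails.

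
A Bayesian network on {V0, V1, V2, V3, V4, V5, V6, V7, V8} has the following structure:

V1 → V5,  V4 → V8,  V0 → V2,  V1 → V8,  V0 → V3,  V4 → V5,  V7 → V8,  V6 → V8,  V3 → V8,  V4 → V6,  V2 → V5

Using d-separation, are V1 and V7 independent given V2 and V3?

Yes — V1 and V7 are d-separated given {V2, V3}.

We examine all 4 paths between V1 and V7:
Path 1: V1 → V8 ← V7
  V8 is a collider here and neither V8 nor any of its descendants is conditioned on, so the collider stays closed — the path is blocked at V8.
Path 2: V1 → V5 ← V2 ← V0 → V3 → V8 ← V7
  V5 is a collider here and neither V5 nor any of its descendants is conditioned on, so the collider stays closed — the path is blocked at V5.
Path 3: V1 → V5 ← V4 → V8 ← V7
  V5 is a collider here and neither V5 nor any of its descendants is conditioned on, so the collider stays closed — the path is blocked at V5.
Path 4: V1 → V5 ← V4 → V6 → V8 ← V7
  V5 is a collider here and neither V5 nor any of its descendants is conditioned on, so the collider stays closed — the path is blocked at V5.
Since every path is blocked, d-separation holds.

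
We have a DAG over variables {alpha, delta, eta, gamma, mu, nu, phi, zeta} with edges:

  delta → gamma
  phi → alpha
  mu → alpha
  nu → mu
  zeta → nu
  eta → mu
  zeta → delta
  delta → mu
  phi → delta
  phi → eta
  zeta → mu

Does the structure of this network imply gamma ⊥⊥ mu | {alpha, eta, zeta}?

5 paths connect gamma and mu; each must be blocked for d-separation to hold:
  1. gamma ← delta ← zeta → mu — delta:chain[open]; zeta:fork[blocks] ⇒ blocked
  2. gamma ← delta ← zeta → nu → mu — delta:chain[open]; zeta:fork[blocks]; nu:chain[open] ⇒ blocked
  3. gamma ← delta → mu — delta:fork[open] ⇒ active
  4. gamma ← delta ← phi → eta → mu — delta:chain[open]; phi:fork[open]; eta:chain[blocks] ⇒ blocked
  5. gamma ← delta ← phi → alpha ← mu — delta:chain[open]; phi:fork[open]; alpha:collider[open] ⇒ active
Since the path gamma ← delta → mu is active, gamma and mu are not d-separated given {alpha, eta, zeta}.

No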